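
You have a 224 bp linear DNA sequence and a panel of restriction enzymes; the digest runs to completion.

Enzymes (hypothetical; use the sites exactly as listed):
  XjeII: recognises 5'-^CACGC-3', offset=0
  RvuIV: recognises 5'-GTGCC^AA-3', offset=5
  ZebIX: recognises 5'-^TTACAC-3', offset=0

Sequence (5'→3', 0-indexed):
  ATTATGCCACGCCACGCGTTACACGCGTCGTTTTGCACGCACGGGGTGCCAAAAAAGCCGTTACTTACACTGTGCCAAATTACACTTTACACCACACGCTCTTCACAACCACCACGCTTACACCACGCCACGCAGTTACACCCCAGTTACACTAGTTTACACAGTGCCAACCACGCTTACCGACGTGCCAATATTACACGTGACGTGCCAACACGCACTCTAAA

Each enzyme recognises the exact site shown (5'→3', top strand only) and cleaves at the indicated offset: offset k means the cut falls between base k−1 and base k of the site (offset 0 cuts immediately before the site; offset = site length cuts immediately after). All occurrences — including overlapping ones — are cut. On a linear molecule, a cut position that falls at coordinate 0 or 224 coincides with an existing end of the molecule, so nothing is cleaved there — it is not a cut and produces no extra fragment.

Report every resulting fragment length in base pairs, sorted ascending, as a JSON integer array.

[2,3,3,3,4,5,5,5,6,6,7,7,7,8,10,11,12,12,13,14,14,15,16,18,18]

Site scan:
  XjeII (CACGC, off=0): starts [7, 12, 21, 35, 94, 112, 123, 128, 171, 211] → cuts [7, 12, 21, 35, 94, 112, 123, 128, 171, 211]
  RvuIV (GTGCCAA, off=5): starts [45, 71, 163, 184, 204] → cuts [50, 76, 168, 189, 209]
  ZebIX (TTACAC, off=0): starts [18, 64, 79, 86, 117, 135, 146, 156, 193] → cuts [18, 64, 79, 86, 117, 135, 146, 156, 193]

Pooled cuts: [7, 12, 18, 21, 35, 50, 64, 76, 79, 86, 94, 112, 117, 123, 128, 135, 146, 156, 168, 171, 189, 193, 209, 211]

Fragments:
  [0,7): 7 bp
  [7,12): 5 bp
  [12,18): 6 bp
  [18,21): 3 bp
  [21,35): 14 bp
  [35,50): 15 bp
  [50,64): 14 bp
  [64,76): 12 bp
  [76,79): 3 bp
  [79,86): 7 bp
  [86,94): 8 bp
  [94,112): 18 bp
  [112,117): 5 bp
  [117,123): 6 bp
  [123,128): 5 bp
  [128,135): 7 bp
  [135,146): 11 bp
  [146,156): 10 bp
  [156,168): 12 bp
  [168,171): 3 bp
  [171,189): 18 bp
  [189,193): 4 bp
  [193,209): 16 bp
  [209,211): 2 bp
  [211,224): 13 bp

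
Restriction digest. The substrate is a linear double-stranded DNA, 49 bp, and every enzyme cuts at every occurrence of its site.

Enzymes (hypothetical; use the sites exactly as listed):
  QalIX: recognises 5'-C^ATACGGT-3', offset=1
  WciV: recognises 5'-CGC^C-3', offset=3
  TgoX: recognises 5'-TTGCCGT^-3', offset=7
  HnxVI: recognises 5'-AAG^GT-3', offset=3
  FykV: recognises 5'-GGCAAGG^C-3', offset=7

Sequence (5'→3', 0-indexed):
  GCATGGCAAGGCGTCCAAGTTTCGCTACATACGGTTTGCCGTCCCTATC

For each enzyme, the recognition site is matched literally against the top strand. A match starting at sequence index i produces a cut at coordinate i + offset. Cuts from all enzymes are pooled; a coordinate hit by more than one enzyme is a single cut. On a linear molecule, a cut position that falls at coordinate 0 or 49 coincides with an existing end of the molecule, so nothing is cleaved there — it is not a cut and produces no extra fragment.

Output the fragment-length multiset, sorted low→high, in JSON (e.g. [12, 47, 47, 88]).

Scan for sites:
  QalIX CATACGGT/1: at [27] ⇒ [28]
  WciV (CGCC, off=3): no sites
  TgoX TTGCCGT/7: at [35] ⇒ [42]
  HnxVI (AAGGT, off=3): no sites
  FykV GGCAAGGC/7: at [4] ⇒ [11]

All cut coordinates (distinct, sorted): [11, 28, 42]

Fragment lengths:
  [0,11): 11 bp
  [11,28): 17 bp
  [28,42): 14 bp
  [42,49): 7 bp

[7,11,14,17]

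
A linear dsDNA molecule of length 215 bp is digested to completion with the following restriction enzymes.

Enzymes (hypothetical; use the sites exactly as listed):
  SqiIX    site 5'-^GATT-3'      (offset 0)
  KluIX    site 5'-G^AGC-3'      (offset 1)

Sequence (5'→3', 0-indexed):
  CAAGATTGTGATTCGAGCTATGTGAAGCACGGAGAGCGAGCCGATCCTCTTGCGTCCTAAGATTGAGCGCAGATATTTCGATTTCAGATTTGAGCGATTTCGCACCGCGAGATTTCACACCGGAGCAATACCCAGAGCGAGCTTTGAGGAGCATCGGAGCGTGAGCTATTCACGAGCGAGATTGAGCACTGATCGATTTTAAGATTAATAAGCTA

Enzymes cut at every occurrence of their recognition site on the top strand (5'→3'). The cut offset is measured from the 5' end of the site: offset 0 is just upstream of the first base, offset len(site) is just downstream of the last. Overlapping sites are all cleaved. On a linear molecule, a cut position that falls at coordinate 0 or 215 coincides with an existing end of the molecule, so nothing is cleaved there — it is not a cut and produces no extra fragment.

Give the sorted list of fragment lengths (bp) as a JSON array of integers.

Site scan:
  SqiIX GATT/0: at [3, 9, 60, 79, 86, 95, 110, 179, 194, 202] ⇒ [3, 9, 60, 79, 86, 95, 110, 179, 194, 202]
  KluIX GAGC/1: at [14, 33, 37, 64, 91, 122, 134, 138, 148, 156, 162, 173, 183] ⇒ [15, 34, 38, 65, 92, 123, 135, 139, 149, 157, 163, 174, 184]

Pooled cuts: [3, 9, 15, 34, 38, 60, 65, 79, 86, 92, 95, 110, 123, 135, 139, 149, 157, 163, 174, 179, 184, 194, 202]

Fragment lengths:
  [0,3): 3 bp
  [3,9): 6 bp
  [9,15): 6 bp
  [15,34): 19 bp
  [34,38): 4 bp
  [38,60): 22 bp
  [60,65): 5 bp
  [65,79): 14 bp
  [79,86): 7 bp
  [86,92): 6 bp
  [92,95): 3 bp
  [95,110): 15 bp
  [110,123): 13 bp
  [123,135): 12 bp
  [135,139): 4 bp
  [139,149): 10 bp
  [149,157): 8 bp
  [157,163): 6 bp
  [163,174): 11 bp
  [174,179): 5 bp
  [179,184): 5 bp
  [184,194): 10 bp
  [194,202): 8 bp
  [202,215): 13 bp

[3,3,4,4,5,5,5,6,6,6,6,7,8,8,10,10,11,12,13,13,14,15,19,22]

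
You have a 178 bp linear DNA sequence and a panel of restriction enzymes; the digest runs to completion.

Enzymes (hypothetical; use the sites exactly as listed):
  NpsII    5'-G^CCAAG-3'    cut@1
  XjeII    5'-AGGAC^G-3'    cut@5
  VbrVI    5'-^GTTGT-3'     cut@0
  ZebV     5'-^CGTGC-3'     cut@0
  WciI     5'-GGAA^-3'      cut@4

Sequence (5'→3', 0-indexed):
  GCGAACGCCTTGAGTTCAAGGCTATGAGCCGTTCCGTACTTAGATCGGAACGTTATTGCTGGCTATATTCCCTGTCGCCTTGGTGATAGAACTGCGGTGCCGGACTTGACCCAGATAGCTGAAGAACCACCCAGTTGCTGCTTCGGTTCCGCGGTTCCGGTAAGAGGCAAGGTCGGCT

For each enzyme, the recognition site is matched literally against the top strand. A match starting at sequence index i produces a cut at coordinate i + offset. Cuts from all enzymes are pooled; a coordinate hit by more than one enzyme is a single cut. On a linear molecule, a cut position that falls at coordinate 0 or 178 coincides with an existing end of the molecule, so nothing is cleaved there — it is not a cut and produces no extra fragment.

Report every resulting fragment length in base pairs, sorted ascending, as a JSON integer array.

Scan for sites:
  NpsII (GCCAAG, off=1): no sites
  XjeII (AGGACG, off=5): no sites
  VbrVI (GTTGT, off=0): no sites
  ZebV (CGTGC, off=0): no sites
  WciI GGAA/4: at [46] ⇒ [50]

Pooled cuts: [50]

Fragment lengths:
  [0,50): 50 bp
  [50,178): 128 bp

[50,128]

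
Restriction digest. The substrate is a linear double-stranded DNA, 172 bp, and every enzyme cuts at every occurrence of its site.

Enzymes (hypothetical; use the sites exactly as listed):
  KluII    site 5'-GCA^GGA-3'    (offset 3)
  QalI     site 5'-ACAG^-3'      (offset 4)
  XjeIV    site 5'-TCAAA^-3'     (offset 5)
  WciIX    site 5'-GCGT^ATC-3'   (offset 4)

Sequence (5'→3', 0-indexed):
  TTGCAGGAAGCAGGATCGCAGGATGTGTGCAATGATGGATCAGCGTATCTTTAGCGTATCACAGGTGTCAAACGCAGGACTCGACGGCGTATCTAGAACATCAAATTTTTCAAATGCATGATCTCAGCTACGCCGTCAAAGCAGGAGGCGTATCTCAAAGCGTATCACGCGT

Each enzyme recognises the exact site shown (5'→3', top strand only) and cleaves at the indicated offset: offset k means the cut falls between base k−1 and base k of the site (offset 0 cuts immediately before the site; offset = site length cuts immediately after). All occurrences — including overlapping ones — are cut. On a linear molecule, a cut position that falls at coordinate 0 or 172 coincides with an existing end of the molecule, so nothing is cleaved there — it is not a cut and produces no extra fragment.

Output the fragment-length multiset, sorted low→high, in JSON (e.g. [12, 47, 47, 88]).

[3,4,4,5,7,7,8,8,8,8,9,9,11,14,15,26,26]

Per-enzyme occurrences:
  KluII (GCAGGA, off=3): starts [2, 9, 17, 73, 140] → cuts [5, 12, 20, 76, 143]
  QalI (ACAG, off=4): starts [60] → cuts [64]
  XjeIV (TCAAA, off=5): starts [67, 100, 109, 135, 154] → cuts [72, 105, 114, 140, 159]
  WciIX (GCGTATC, off=4): starts [42, 53, 86, 147, 159] → cuts [46, 57, 90, 151, 163]

All cut coordinates (distinct, sorted): [5, 12, 20, 46, 57, 64, 72, 76, 90, 105, 114, 140, 143, 151, 159, 163]

Fragments:
  [0,5): 5 bp
  [5,12): 7 bp
  [12,20): 8 bp
  [20,46): 26 bp
  [46,57): 11 bp
  [57,64): 7 bp
  [64,72): 8 bp
  [72,76): 4 bp
  [76,90): 14 bp
  [90,105): 15 bp
  [105,114): 9 bp
  [114,140): 26 bp
  [140,143): 3 bp
  [143,151): 8 bp
  [151,159): 8 bp
  [159,163): 4 bp
  [163,172): 9 bp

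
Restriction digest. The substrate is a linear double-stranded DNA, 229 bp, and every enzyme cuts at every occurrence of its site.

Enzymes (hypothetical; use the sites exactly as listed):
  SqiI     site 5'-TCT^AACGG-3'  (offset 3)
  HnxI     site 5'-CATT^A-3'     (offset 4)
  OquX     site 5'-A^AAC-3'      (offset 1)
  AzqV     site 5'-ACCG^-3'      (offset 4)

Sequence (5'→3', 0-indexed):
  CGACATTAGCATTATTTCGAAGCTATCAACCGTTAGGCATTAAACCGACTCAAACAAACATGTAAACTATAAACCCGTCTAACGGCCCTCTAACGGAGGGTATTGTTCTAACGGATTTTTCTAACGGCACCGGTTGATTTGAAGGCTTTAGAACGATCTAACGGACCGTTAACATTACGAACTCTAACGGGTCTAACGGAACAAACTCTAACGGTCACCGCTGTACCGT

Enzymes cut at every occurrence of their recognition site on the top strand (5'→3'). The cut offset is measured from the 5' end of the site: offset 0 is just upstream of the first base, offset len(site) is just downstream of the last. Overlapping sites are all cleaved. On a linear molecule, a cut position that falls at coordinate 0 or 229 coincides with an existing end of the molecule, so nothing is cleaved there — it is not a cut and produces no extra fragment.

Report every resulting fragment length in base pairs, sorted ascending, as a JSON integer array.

Site scan:
  SqiI (TCTAACGG, off=3): starts [77, 88, 106, 119, 156, 182, 191, 206] → cuts [80, 91, 109, 122, 159, 185, 194, 209]
  HnxI (CATTA, off=4): starts [3, 9, 37, 172] → cuts [7, 13, 41, 176]
  OquX (AAAC, off=1): starts [41, 51, 55, 63, 70, 202] → cuts [42, 52, 56, 64, 71, 203]
  AzqV (ACCG, off=4): starts [28, 43, 128, 164, 216, 224] → cuts [32, 47, 132, 168, 220, 228]

All cut coordinates (distinct, sorted): [7, 13, 32, 41, 42, 47, 52, 56, 64, 71, 80, 91, 109, 122, 132, 159, 168, 176, 185, 194, 203, 209, 220, 228]

Fragment lengths:
  [0,7): 7 bp
  [7,13): 6 bp
  [13,32): 19 bp
  [32,41): 9 bp
  [41,42): 1 bp
  [42,47): 5 bp
  [47,52): 5 bp
  [52,56): 4 bp
  [56,64): 8 bp
  [64,71): 7 bp
  [71,80): 9 bp
  [80,91): 11 bp
  [91,109): 18 bp
  [109,122): 13 bp
  [122,132): 10 bp
  [132,159): 27 bp
  [159,168): 9 bp
  [168,176): 8 bp
  [176,185): 9 bp
  [185,194): 9 bp
  [194,203): 9 bp
  [203,209): 6 bp
  [209,220): 11 bp
  [220,228): 8 bp
  [228,229): 1 bp

[1,1,4,5,5,6,6,7,7,8,8,8,9,9,9,9,9,9,10,11,11,13,18,19,27]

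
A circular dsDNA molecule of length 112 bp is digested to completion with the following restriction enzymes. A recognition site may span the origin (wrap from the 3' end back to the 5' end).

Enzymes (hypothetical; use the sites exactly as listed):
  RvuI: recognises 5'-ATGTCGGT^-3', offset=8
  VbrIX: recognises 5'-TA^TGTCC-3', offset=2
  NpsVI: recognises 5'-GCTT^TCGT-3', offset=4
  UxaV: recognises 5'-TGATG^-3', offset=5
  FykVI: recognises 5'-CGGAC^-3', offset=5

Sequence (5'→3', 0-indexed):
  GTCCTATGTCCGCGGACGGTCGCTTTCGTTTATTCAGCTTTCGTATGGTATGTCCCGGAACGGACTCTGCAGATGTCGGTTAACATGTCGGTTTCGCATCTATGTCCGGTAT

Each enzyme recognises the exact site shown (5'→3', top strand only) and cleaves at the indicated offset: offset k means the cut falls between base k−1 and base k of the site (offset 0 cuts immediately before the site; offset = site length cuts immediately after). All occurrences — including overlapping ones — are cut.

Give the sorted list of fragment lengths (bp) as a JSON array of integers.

Scan for sites:
  RvuI (ATGTCGGT, off=8): starts [72, 84] → cuts [80, 92]
  VbrIX (TATGTCC, off=2): starts [4, 48, 100, 109] → cuts [6, 50, 102, 111]
  NpsVI (GCTTTCGT, off=4): starts [21, 36] → cuts [25, 40]
  UxaV (TGATG, off=5): no sites
  FykVI (CGGAC, off=5): starts [12, 60] → cuts [17, 65]

Pooled cuts: [6, 17, 25, 40, 50, 65, 80, 92, 102, 111]

Fragments:
  6→17: 11 bp
  17→25: 8 bp
  25→40: 15 bp
  40→50: 10 bp
  50→65: 15 bp
  65→80: 15 bp
  80→92: 12 bp
  92→102: 10 bp
  102→111: 9 bp
  111→6 (wrap): 112-111+6 = 7 bp

[7,8,9,10,10,11,12,15,15,15]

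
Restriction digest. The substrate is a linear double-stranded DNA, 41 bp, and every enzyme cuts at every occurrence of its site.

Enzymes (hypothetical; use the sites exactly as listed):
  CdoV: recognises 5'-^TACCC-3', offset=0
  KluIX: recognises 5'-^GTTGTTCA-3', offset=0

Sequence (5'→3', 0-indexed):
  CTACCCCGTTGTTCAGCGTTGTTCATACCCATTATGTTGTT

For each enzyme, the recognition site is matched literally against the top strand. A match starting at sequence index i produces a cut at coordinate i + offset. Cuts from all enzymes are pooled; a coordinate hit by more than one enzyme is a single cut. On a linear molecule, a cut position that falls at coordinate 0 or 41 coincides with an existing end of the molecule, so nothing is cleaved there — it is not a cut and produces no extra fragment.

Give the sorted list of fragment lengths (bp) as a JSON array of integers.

[1,6,8,10,16]

Per-enzyme occurrences:
  CdoV (TACCC, off=0): starts [1, 25] → cuts [1, 25]
  KluIX (GTTGTTCA, off=0): starts [7, 17] → cuts [7, 17]

Pooled cuts: [1, 7, 17, 25]

Fragments:
  [0,1): 1 bp
  [1,7): 6 bp
  [7,17): 10 bp
  [17,25): 8 bp
  [25,41): 16 bp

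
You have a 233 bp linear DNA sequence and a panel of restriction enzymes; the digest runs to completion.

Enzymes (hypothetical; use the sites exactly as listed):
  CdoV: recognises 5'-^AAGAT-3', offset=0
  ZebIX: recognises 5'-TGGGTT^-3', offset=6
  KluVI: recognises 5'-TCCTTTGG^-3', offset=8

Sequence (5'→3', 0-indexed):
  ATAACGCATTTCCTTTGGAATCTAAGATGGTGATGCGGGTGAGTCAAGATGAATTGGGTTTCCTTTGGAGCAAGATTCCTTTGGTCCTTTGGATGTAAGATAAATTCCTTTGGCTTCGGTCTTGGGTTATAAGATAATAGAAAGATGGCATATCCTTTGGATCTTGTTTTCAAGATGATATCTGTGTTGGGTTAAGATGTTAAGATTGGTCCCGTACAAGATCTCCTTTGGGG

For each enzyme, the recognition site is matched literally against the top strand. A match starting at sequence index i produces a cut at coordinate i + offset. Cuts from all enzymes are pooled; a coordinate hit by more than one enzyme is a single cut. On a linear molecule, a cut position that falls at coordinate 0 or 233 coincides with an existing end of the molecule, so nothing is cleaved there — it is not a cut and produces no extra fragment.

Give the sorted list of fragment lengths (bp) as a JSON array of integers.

Scan for sites:
  CdoV (AAGAT, off=0): starts [23, 45, 71, 96, 130, 141, 171, 193, 201, 217] → cuts [23, 45, 71, 96, 130, 141, 171, 193, 201, 217]
  ZebIX (TGGGTT, off=6): starts [54, 122, 187] → cuts [60, 128, 193]
  KluVI (TCCTTTGG, off=8): starts [10, 60, 76, 84, 105, 152, 223] → cuts [18, 68, 84, 92, 113, 160, 231]

All cut coordinates (distinct, sorted): [18, 23, 45, 60, 68, 71, 84, 92, 96, 113, 128, 130, 141, 160, 171, 193, 201, 217, 231]

Fragment lengths:
  [0,18): 18 bp
  [18,23): 5 bp
  [23,45): 22 bp
  [45,60): 15 bp
  [60,68): 8 bp
  [68,71): 3 bp
  [71,84): 13 bp
  [84,92): 8 bp
  [92,96): 4 bp
  [96,113): 17 bp
  [113,128): 15 bp
  [128,130): 2 bp
  [130,141): 11 bp
  [141,160): 19 bp
  [160,171): 11 bp
  [171,193): 22 bp
  [193,201): 8 bp
  [201,217): 16 bp
  [217,231): 14 bp
  [231,233): 2 bp

[2,2,3,4,5,8,8,8,11,11,13,14,15,15,16,17,18,19,22,22]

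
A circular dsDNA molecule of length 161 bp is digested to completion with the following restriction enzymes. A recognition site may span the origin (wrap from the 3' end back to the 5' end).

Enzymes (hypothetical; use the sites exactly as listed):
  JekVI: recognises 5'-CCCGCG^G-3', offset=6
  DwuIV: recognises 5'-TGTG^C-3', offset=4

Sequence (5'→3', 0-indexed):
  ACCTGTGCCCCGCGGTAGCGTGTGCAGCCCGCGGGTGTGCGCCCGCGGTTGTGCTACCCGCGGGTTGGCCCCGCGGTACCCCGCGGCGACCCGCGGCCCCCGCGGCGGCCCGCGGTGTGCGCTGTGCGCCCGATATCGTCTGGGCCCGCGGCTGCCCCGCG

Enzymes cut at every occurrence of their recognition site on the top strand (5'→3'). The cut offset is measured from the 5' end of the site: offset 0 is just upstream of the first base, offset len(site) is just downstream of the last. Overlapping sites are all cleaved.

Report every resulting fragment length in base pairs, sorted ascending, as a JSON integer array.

Scan for sites:
  JekVI (CCCGCGG, off=6): starts [8, 27, 41, 56, 69, 79, 89, 98, 108, 144] → cuts [14, 33, 47, 62, 75, 85, 95, 104, 114, 150]
  DwuIV (TGTGC, off=4): starts [3, 20, 35, 49, 115, 122] → cuts [7, 24, 39, 53, 119, 126]

Pooled cuts: [7, 14, 24, 33, 39, 47, 53, 62, 75, 85, 95, 104, 114, 119, 126, 150]

Fragments:
  7→14: 7 bp
  14→24: 10 bp
  24→33: 9 bp
  33→39: 6 bp
  39→47: 8 bp
  47→53: 6 bp
  53→62: 9 bp
  62→75: 13 bp
  75→85: 10 bp
  85→95: 10 bp
  95→104: 9 bp
  104→114: 10 bp
  114→119: 5 bp
  119→126: 7 bp
  126→150: 24 bp
  150→7 (wrap): 161-150+7 = 18 bp

[5,6,6,7,7,8,9,9,9,10,10,10,10,13,18,24]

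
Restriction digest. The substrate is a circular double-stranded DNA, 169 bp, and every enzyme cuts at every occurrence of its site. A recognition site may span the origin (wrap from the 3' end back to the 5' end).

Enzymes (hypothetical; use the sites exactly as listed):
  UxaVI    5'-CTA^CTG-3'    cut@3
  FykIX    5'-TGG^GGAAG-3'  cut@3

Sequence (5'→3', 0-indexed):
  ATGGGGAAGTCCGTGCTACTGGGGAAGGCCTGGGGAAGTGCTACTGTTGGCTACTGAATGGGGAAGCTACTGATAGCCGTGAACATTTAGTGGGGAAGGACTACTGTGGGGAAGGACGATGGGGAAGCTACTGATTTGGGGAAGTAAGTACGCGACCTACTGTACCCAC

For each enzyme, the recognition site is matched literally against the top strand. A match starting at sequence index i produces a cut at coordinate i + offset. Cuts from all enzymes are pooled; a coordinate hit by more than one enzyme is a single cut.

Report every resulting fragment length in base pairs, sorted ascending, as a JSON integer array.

Site scan:
  UxaVI (CTACTG, off=3): starts [15, 40, 50, 66, 100, 127, 156] → cuts [18, 43, 53, 69, 103, 130, 159]
  FykIX (TGGGGAAG, off=3): starts [1, 19, 30, 58, 90, 106, 119, 136] → cuts [4, 22, 33, 61, 93, 109, 122, 139]

Pooled cuts: [4, 18, 22, 33, 43, 53, 61, 69, 93, 103, 109, 122, 130, 139, 159]

Fragment lengths:
  4→18: 14 bp
  18→22: 4 bp
  22→33: 11 bp
  33→43: 10 bp
  43→53: 10 bp
  53→61: 8 bp
  61→69: 8 bp
  69→93: 24 bp
  93→103: 10 bp
  103→109: 6 bp
  109→122: 13 bp
  122→130: 8 bp
  130→139: 9 bp
  139→159: 20 bp
  159→4 (wrap): 169-159+4 = 14 bp

[4,6,8,8,8,9,10,10,10,11,13,14,14,20,24]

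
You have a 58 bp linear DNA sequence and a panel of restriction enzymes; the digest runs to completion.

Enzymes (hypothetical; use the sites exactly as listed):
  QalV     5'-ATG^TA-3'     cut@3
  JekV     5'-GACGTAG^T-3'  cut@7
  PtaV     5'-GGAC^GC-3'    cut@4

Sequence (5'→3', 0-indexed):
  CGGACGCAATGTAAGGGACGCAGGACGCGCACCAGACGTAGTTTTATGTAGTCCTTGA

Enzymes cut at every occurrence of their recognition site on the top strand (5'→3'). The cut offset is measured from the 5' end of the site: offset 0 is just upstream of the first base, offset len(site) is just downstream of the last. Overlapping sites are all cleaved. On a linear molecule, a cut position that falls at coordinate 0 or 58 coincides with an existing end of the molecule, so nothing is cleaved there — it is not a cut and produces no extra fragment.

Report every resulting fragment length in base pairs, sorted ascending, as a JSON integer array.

Scan for sites:
  QalV ATGTA/3: at [8, 45] ⇒ [11, 48]
  JekV GACGTAGT/7: at [34] ⇒ [41]
  PtaV GGACGC/4: at [1, 15, 22] ⇒ [5, 19, 26]

Pooled cuts: [5, 11, 19, 26, 41, 48]

Fragment lengths:
  [0,5): 5 bp
  [5,11): 6 bp
  [11,19): 8 bp
  [19,26): 7 bp
  [26,41): 15 bp
  [41,48): 7 bp
  [48,58): 10 bp

[5,6,7,7,8,10,15]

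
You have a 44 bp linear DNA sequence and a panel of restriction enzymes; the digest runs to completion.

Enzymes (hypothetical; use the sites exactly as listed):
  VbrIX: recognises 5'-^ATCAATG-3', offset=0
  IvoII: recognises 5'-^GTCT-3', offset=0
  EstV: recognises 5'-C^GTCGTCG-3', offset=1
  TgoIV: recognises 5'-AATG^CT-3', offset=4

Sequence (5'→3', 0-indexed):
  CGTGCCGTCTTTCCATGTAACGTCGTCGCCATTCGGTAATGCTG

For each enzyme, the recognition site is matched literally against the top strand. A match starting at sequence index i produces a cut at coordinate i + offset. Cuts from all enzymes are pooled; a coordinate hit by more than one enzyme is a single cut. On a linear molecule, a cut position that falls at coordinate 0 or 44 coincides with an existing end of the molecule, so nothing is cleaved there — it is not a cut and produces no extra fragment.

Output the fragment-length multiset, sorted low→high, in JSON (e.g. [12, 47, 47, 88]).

Per-enzyme occurrences:
  VbrIX (ATCAATG, off=0): no sites
  IvoII (GTCT, off=0): starts [6] → cuts [6]
  EstV (CGTCGTCG, off=1): starts [20] → cuts [21]
  TgoIV (AATGCT, off=4): starts [37] → cuts [41]

Pooled cuts: [6, 21, 41]

Fragment lengths:
  [0,6): 6 bp
  [6,21): 15 bp
  [21,41): 20 bp
  [41,44): 3 bp

[3,6,15,20]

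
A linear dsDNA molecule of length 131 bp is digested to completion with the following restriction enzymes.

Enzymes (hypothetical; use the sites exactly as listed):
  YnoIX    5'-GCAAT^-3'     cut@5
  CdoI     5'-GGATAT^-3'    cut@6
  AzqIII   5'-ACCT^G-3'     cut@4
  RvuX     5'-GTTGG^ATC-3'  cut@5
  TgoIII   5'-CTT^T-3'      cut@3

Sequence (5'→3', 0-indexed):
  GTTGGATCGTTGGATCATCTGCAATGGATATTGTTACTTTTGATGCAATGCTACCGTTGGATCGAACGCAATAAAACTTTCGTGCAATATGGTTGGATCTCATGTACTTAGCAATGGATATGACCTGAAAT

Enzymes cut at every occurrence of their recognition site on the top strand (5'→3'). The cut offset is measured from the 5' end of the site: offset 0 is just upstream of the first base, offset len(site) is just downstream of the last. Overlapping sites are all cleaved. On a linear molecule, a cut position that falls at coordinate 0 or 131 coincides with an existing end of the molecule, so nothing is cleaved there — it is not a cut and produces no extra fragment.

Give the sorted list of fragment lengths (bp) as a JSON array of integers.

[5,5,5,6,6,7,8,8,8,9,10,11,12,12,19]

Scan for sites:
  YnoIX (GCAAT, off=5): starts [20, 44, 67, 83, 110] → cuts [25, 49, 72, 88, 115]
  CdoI (GGATAT, off=6): starts [25, 115] → cuts [31, 121]
  AzqIII (ACCTG, off=4): starts [122] → cuts [126]
  RvuX (GTTGGATC, off=5): starts [0, 8, 55, 91] → cuts [5, 13, 60, 96]
  TgoIII (CTTT, off=3): starts [36, 76] → cuts [39, 79]

Pooled cuts: [5, 13, 25, 31, 39, 49, 60, 72, 79, 88, 96, 115, 121, 126]

Fragments:
  [0,5): 5 bp
  [5,13): 8 bp
  [13,25): 12 bp
  [25,31): 6 bp
  [31,39): 8 bp
  [39,49): 10 bp
  [49,60): 11 bp
  [60,72): 12 bp
  [72,79): 7 bp
  [79,88): 9 bp
  [88,96): 8 bp
  [96,115): 19 bp
  [115,121): 6 bp
  [121,126): 5 bp
  [126,131): 5 bp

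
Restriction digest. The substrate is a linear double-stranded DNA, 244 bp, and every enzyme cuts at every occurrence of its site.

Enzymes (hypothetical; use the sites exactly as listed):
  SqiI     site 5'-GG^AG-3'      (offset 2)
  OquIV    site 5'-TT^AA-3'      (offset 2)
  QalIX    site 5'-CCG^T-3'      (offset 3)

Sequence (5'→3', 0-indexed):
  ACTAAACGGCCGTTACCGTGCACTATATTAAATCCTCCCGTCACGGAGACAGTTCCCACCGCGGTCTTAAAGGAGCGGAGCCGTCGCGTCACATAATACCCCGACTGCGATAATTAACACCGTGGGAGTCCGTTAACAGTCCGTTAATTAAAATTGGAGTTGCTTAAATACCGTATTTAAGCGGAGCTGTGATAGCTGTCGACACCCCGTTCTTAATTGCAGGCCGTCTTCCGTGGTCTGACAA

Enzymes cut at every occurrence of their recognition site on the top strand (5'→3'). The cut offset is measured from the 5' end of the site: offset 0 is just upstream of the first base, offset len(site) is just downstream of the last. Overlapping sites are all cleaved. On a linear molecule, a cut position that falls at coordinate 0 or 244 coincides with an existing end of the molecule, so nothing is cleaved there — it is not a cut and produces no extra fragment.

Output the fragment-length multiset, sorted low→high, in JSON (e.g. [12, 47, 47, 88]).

[2,2,4,4,5,5,5,5,5,6,6,6,6,7,7,8,8,8,9,11,11,11,12,12,22,25,32]

Site scan:
  SqiI GGAG/2: at [44, 71, 76, 124, 155, 182] ⇒ [46, 73, 78, 126, 157, 184]
  OquIV TTAA/2: at [27, 66, 113, 132, 143, 147, 163, 176, 212] ⇒ [29, 68, 115, 134, 145, 149, 165, 178, 214]
  QalIX CCGT/3: at [9, 15, 37, 80, 119, 129, 140, 170, 206, 223, 230] ⇒ [12, 18, 40, 83, 122, 132, 143, 173, 209, 226, 233]

Pooled cuts: [12, 18, 29, 40, 46, 68, 73, 78, 83, 115, 122, 126, 132, 134, 143, 145, 149, 157, 165, 173, 178, 184, 209, 214, 226, 233]

Fragments:
  [0,12): 12 bp
  [12,18): 6 bp
  [18,29): 11 bp
  [29,40): 11 bp
  [40,46): 6 bp
  [46,68): 22 bp
  [68,73): 5 bp
  [73,78): 5 bp
  [78,83): 5 bp
  [83,115): 32 bp
  [115,122): 7 bp
  [122,126): 4 bp
  [126,132): 6 bp
  [132,134): 2 bp
  [134,143): 9 bp
  [143,145): 2 bp
  [145,149): 4 bp
  [149,157): 8 bp
  [157,165): 8 bp
  [165,173): 8 bp
  [173,178): 5 bp
  [178,184): 6 bp
  [184,209): 25 bp
  [209,214): 5 bp
  [214,226): 12 bp
  [226,233): 7 bp
  [233,244): 11 bp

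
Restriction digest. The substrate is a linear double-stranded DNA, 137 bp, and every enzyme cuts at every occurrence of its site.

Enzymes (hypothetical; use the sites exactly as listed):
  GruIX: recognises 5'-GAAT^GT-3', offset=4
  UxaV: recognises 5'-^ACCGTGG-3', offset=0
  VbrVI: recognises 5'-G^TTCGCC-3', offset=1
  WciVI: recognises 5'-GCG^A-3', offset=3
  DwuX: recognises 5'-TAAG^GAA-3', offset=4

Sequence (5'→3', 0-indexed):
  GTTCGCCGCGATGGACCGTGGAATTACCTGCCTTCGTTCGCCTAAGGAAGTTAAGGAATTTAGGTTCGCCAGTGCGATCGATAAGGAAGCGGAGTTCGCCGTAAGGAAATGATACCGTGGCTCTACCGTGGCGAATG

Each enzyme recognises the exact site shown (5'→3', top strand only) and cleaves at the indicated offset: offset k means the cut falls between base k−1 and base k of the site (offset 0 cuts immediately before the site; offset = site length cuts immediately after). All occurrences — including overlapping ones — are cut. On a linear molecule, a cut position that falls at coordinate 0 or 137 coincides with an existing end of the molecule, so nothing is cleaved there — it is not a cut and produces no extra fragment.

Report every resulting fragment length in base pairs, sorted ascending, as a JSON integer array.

[1,4,4,8,9,9,9,9,9,9,10,11,11,12,22]

Site scan:
  GruIX (GAATGT, off=4): no sites
  UxaV ACCGTGG/0: at [14, 113, 124] ⇒ [14, 113, 124]
  VbrVI GTTCGCC/1: at [0, 35, 63, 93] ⇒ [1, 36, 64, 94]
  WciVI GCGA/3: at [7, 73, 130] ⇒ [10, 76, 133]
  DwuX TAAGGAA/4: at [42, 51, 81, 101] ⇒ [46, 55, 85, 105]

Pooled cuts: [1, 10, 14, 36, 46, 55, 64, 76, 85, 94, 105, 113, 124, 133]

Fragment lengths:
  [0,1): 1 bp
  [1,10): 9 bp
  [10,14): 4 bp
  [14,36): 22 bp
  [36,46): 10 bp
  [46,55): 9 bp
  [55,64): 9 bp
  [64,76): 12 bp
  [76,85): 9 bp
  [85,94): 9 bp
  [94,105): 11 bp
  [105,113): 8 bp
  [113,124): 11 bp
  [124,133): 9 bp
  [133,137): 4 bp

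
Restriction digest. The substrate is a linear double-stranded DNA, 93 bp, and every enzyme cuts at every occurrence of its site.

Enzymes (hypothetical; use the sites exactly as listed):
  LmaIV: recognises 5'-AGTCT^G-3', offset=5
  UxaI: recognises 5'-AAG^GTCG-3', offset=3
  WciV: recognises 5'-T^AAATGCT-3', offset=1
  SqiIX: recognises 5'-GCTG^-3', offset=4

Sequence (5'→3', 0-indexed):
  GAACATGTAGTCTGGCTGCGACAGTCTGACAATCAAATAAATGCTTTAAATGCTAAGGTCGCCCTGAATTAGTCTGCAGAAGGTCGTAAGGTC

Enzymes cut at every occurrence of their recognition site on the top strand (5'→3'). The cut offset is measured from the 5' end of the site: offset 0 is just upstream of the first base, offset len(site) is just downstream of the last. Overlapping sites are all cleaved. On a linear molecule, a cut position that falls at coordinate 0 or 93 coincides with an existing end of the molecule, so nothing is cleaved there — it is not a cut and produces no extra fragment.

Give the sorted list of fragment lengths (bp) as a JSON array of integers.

Site scan:
  LmaIV (AGTCTG, off=5): starts [8, 22, 70] → cuts [13, 27, 75]
  UxaI (AAGGTCG, off=3): starts [54, 79] → cuts [57, 82]
  WciV (TAAATGCT, off=1): starts [37, 46] → cuts [38, 47]
  SqiIX (GCTG, off=4): starts [14] → cuts [18]

Pooled cuts: [13, 18, 27, 38, 47, 57, 75, 82]

Fragment lengths:
  [0,13): 13 bp
  [13,18): 5 bp
  [18,27): 9 bp
  [27,38): 11 bp
  [38,47): 9 bp
  [47,57): 10 bp
  [57,75): 18 bp
  [75,82): 7 bp
  [82,93): 11 bp

[5,7,9,9,10,11,11,13,18]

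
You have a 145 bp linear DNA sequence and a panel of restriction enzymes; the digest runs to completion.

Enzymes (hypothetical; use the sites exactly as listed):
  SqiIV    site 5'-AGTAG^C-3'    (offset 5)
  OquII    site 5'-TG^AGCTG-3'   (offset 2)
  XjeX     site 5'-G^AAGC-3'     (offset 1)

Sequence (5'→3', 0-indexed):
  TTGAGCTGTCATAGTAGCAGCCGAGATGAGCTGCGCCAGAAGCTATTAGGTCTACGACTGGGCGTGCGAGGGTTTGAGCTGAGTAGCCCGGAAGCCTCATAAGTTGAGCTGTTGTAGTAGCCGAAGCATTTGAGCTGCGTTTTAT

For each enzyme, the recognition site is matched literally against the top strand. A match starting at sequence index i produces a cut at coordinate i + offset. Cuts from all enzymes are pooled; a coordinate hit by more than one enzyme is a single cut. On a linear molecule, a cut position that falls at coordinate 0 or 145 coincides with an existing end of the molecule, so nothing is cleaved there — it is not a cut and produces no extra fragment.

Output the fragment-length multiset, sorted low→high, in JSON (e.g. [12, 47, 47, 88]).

Scan for sites:
  SqiIV (AGTAGC, off=5): starts [12, 81, 115] → cuts [17, 86, 120]
  OquII (TGAGCTG, off=2): starts [1, 26, 74, 104, 130] → cuts [3, 28, 76, 106, 132]
  XjeX (GAAGC, off=1): starts [38, 90, 122] → cuts [39, 91, 123]

All cut coordinates (distinct, sorted): [3, 17, 28, 39, 76, 86, 91, 106, 120, 123, 132]

Fragment lengths:
  [0,3): 3 bp
  [3,17): 14 bp
  [17,28): 11 bp
  [28,39): 11 bp
  [39,76): 37 bp
  [76,86): 10 bp
  [86,91): 5 bp
  [91,106): 15 bp
  [106,120): 14 bp
  [120,123): 3 bp
  [123,132): 9 bp
  [132,145): 13 bp

[3,3,5,9,10,11,11,13,14,14,15,37]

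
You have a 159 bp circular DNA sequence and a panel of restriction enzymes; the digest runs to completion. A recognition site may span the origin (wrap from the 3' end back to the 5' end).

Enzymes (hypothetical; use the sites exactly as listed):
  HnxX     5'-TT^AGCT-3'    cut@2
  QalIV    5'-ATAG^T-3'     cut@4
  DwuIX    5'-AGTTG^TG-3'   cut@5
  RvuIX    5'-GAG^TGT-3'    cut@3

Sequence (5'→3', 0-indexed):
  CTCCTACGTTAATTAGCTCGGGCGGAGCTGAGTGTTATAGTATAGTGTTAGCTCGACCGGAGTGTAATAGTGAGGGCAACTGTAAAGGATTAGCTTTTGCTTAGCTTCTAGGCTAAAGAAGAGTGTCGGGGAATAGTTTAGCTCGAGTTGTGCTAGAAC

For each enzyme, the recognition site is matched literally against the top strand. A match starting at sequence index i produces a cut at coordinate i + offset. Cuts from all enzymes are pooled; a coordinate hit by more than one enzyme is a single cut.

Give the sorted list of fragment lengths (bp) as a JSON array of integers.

[3,4,5,8,8,11,11,13,13,18,21,21,23]

Site scan:
  HnxX TTAGCT/2: at [12, 47, 89, 100, 137] ⇒ [14, 49, 91, 102, 139]
  QalIV ATAGT/4: at [36, 41, 66, 132] ⇒ [40, 45, 70, 136]
  DwuIX AGTTGTG/5: at [145] ⇒ [150]
  RvuIX GAGTGT/3: at [29, 59, 120] ⇒ [32, 62, 123]

All cut coordinates (distinct, sorted): [14, 32, 40, 45, 49, 62, 70, 91, 102, 123, 136, 139, 150]

Fragments:
  14→32: 18 bp
  32→40: 8 bp
  40→45: 5 bp
  45→49: 4 bp
  49→62: 13 bp
  62→70: 8 bp
  70→91: 21 bp
  91→102: 11 bp
  102→123: 21 bp
  123→136: 13 bp
  136→139: 3 bp
  139→150: 11 bp
  150→14 (wrap): 159-150+14 = 23 bp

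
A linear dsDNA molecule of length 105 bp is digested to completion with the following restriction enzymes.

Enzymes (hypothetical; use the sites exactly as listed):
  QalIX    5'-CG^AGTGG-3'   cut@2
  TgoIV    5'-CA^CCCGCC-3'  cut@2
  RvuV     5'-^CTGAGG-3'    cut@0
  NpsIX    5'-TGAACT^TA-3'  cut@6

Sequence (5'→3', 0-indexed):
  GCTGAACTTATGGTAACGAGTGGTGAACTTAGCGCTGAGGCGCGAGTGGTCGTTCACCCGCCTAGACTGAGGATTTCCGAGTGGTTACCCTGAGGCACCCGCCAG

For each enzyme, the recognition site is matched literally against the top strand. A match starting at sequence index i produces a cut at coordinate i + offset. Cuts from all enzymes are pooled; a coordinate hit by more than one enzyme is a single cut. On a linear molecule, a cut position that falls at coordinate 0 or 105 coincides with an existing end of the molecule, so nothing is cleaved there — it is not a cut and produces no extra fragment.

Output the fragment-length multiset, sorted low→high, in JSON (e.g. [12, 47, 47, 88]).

[5,8,8,8,10,10,10,10,11,12,13]

Site scan:
  QalIX CGAGTGG/2: at [16, 42, 77] ⇒ [18, 44, 79]
  TgoIV CACCCGCC/2: at [54, 95] ⇒ [56, 97]
  RvuV CTGAGG/0: at [34, 66, 89] ⇒ [34, 66, 89]
  NpsIX TGAACTTA/6: at [2, 23] ⇒ [8, 29]

Pooled cuts: [8, 18, 29, 34, 44, 56, 66, 79, 89, 97]

Fragment lengths:
  [0,8): 8 bp
  [8,18): 10 bp
  [18,29): 11 bp
  [29,34): 5 bp
  [34,44): 10 bp
  [44,56): 12 bp
  [56,66): 10 bp
  [66,79): 13 bp
  [79,89): 10 bp
  [89,97): 8 bp
  [97,105): 8 bp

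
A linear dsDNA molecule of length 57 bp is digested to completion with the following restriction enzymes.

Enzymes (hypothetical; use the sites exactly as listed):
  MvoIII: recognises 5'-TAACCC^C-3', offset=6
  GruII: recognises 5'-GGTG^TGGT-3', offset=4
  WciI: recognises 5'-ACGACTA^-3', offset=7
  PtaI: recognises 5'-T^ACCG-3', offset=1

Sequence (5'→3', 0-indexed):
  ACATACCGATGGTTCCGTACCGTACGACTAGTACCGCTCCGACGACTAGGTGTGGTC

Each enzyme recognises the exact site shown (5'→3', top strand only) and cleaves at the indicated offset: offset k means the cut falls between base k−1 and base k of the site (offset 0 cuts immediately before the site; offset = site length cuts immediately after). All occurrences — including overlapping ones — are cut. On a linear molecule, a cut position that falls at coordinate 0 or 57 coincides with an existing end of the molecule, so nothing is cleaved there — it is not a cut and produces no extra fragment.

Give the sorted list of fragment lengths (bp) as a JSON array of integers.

Scan for sites:
  MvoIII (TAACCCC, off=6): no sites
  GruII (GGTGTGGT, off=4): starts [48] → cuts [52]
  WciI (ACGACTA, off=7): starts [23, 41] → cuts [30, 48]
  PtaI (TACCG, off=1): starts [3, 17, 31] → cuts [4, 18, 32]

Pooled cuts: [4, 18, 30, 32, 48, 52]

Fragments:
  [0,4): 4 bp
  [4,18): 14 bp
  [18,30): 12 bp
  [30,32): 2 bp
  [32,48): 16 bp
  [48,52): 4 bp
  [52,57): 5 bp

[2,4,4,5,12,14,16]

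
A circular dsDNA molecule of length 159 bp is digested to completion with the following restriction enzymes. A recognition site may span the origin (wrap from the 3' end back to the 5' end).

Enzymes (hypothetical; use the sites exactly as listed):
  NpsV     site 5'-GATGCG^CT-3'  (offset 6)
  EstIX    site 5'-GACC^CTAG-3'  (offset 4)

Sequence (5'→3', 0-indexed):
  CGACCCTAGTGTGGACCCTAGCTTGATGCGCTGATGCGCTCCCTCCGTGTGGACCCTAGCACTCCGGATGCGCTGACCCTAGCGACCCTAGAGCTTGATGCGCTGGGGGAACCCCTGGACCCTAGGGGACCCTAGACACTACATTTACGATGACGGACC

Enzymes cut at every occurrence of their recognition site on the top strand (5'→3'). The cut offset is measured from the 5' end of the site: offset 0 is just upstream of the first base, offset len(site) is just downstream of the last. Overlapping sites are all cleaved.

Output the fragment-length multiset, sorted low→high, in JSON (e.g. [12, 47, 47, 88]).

Site scan:
  NpsV GATGCGCT/6: at [24, 32, 66, 96] ⇒ [30, 38, 72, 102]
  EstIX GACCCTAG/4: at [1, 13, 51, 74, 83, 117, 127] ⇒ [5, 17, 55, 78, 87, 121, 131]

All cut coordinates (distinct, sorted): [5, 17, 30, 38, 55, 72, 78, 87, 102, 121, 131]

Fragment lengths:
  5→17: 12 bp
  17→30: 13 bp
  30→38: 8 bp
  38→55: 17 bp
  55→72: 17 bp
  72→78: 6 bp
  78→87: 9 bp
  87→102: 15 bp
  102→121: 19 bp
  121→131: 10 bp
  131→5 (wrap): 159-131+5 = 33 bp

[6,8,9,10,12,13,15,17,17,19,33]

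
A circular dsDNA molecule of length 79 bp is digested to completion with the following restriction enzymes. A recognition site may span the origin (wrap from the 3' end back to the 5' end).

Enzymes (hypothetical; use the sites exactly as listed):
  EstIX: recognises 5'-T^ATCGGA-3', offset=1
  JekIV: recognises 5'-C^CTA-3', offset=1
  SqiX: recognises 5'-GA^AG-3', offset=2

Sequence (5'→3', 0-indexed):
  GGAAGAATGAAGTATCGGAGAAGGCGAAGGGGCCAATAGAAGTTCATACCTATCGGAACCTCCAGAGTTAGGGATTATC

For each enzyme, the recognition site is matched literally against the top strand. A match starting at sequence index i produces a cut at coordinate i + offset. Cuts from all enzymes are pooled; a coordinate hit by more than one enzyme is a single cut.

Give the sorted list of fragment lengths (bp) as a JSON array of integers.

[2,3,6,6,7,8,9,13,25]

Per-enzyme occurrences:
  EstIX TATCGGA/1: at [12, 50, 75] ⇒ [13, 51, 76]
  JekIV CCTA/1: at [48] ⇒ [49]
  SqiX GAAG/2: at [1, 8, 19, 25, 38] ⇒ [3, 10, 21, 27, 40]

All cut coordinates (distinct, sorted): [3, 10, 13, 21, 27, 40, 49, 51, 76]

Fragment lengths:
  3→10: 7 bp
  10→13: 3 bp
  13→21: 8 bp
  21→27: 6 bp
  27→40: 13 bp
  40→49: 9 bp
  49→51: 2 bp
  51→76: 25 bp
  76→3 (wrap): 79-76+3 = 6 bp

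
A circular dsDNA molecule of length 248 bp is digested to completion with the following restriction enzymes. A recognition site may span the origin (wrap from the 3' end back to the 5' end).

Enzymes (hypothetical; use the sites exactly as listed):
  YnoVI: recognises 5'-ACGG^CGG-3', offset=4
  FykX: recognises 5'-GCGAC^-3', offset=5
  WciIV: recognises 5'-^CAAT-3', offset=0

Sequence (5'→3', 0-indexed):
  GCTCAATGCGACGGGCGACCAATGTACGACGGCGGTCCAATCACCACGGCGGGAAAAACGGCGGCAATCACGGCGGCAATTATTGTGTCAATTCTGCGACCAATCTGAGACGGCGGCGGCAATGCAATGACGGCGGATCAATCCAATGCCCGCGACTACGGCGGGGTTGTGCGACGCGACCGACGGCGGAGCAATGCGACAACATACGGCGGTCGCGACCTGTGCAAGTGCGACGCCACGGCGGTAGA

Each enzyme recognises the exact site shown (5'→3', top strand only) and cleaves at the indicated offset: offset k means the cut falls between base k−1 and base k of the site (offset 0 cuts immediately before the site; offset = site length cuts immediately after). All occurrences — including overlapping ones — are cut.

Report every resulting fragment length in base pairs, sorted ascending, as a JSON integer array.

Site scan:
  YnoVI (ACGGCGG, off=4): starts [28, 45, 57, 69, 109, 129, 157, 182, 205, 237] → cuts [32, 49, 61, 73, 113, 133, 161, 186, 209, 241]
  FykX (GCGAC, off=5): starts [7, 14, 95, 151, 170, 175, 195, 214, 229] → cuts [12, 19, 100, 156, 175, 180, 200, 219, 234]
  WciIV (CAAT, off=0): starts [3, 19, 37, 64, 76, 88, 100, 119, 124, 138, 143, 191] → cuts [3, 19, 37, 64, 76, 88, 100, 119, 124, 138, 143, 191]

Pooled cuts: [3, 12, 19, 32, 37, 49, 61, 64, 73, 76, 88, 100, 113, 119, 124, 133, 138, 143, 156, 161, 175, 180, 186, 191, 200, 209, 219, 234, 241]

Fragment lengths:
  3→12: 9 bp
  12→19: 7 bp
  19→32: 13 bp
  32→37: 5 bp
  37→49: 12 bp
  49→61: 12 bp
  61→64: 3 bp
  64→73: 9 bp
  73→76: 3 bp
  76→88: 12 bp
  88→100: 12 bp
  100→113: 13 bp
  113→119: 6 bp
  119→124: 5 bp
  124→133: 9 bp
  133→138: 5 bp
  138→143: 5 bp
  143→156: 13 bp
  156→161: 5 bp
  161→175: 14 bp
  175→180: 5 bp
  180→186: 6 bp
  186→191: 5 bp
  191→200: 9 bp
  200→209: 9 bp
  209→219: 10 bp
  219→234: 15 bp
  234→241: 7 bp
  241→3 (wrap): 248-241+3 = 10 bp

[3,3,5,5,5,5,5,5,5,6,6,7,7,9,9,9,9,9,10,10,12,12,12,12,13,13,13,14,15]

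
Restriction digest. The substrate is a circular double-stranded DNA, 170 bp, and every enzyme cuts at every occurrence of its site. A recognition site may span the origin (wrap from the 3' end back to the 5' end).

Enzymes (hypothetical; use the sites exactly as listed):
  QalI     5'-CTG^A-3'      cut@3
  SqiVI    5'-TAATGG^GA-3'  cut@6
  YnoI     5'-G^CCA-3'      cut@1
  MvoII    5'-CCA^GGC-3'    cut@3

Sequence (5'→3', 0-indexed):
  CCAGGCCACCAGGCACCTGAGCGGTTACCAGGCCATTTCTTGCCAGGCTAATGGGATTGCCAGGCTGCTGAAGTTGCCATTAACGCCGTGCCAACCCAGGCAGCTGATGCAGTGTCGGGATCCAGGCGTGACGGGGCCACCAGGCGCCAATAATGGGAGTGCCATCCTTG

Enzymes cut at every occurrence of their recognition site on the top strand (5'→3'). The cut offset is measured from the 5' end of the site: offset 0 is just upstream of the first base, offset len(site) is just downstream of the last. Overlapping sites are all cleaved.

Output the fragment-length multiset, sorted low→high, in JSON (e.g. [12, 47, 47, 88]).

Scan for sites:
  QalI (CTGA, off=3): starts [16, 67, 103] → cuts [19, 70, 106]
  SqiVI (TAATGGGA, off=6): starts [48, 150] → cuts [54, 156]
  YnoI (GCCA, off=1): starts [4, 31, 41, 58, 75, 89, 135, 145, 160, 169] → cuts [0, 5, 32, 42, 59, 76, 90, 136, 146, 161]
  MvoII (CCAGGC, off=3): starts [0, 8, 27, 42, 59, 95, 121, 139] → cuts [3, 11, 30, 45, 62, 98, 124, 142]

All cut coordinates (distinct, sorted): [0, 3, 5, 11, 19, 30, 32, 42, 45, 54, 59, 62, 70, 76, 90, 98, 106, 124, 136, 142, 146, 156, 161]

Fragment lengths:
  0→3: 3 bp
  3→5: 2 bp
  5→11: 6 bp
  11→19: 8 bp
  19→30: 11 bp
  30→32: 2 bp
  32→42: 10 bp
  42→45: 3 bp
  45→54: 9 bp
  54→59: 5 bp
  59→62: 3 bp
  62→70: 8 bp
  70→76: 6 bp
  76→90: 14 bp
  90→98: 8 bp
  98→106: 8 bp
  106→124: 18 bp
  124→136: 12 bp
  136→142: 6 bp
  142→146: 4 bp
  146→156: 10 bp
  156→161: 5 bp
  161→0 (wrap): 170-161+0 = 9 bp

[2,2,3,3,3,4,5,5,6,6,6,8,8,8,8,9,9,10,10,11,12,14,18]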